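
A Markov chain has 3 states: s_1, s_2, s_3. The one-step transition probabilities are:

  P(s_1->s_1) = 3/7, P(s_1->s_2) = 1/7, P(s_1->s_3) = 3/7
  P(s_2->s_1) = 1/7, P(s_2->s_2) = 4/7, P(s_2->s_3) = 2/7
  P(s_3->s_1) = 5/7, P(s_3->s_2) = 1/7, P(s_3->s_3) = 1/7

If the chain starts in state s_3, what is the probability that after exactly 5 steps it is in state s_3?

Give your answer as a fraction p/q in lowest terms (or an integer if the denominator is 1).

Computing P^5 by repeated multiplication:
P^1 =
  s_1: [3/7, 1/7, 3/7]
  s_2: [1/7, 4/7, 2/7]
  s_3: [5/7, 1/7, 1/7]
P^2 =
  s_1: [25/49, 10/49, 2/7]
  s_2: [17/49, 19/49, 13/49]
  s_3: [3/7, 10/49, 18/49]
P^3 =
  s_1: [155/343, 79/343, 109/343]
  s_2: [135/343, 106/343, 102/343]
  s_3: [163/343, 79/343, 101/343]
P^4 =
  s_1: [1089/2401, 580/2401, 732/2401]
  s_2: [1021/2401, 661/2401, 719/2401]
  s_3: [1073/2401, 580/2401, 748/2401]
P^5 =
  s_1: [7507/16807, 4141/16807, 737/2401]
  s_2: [7319/16807, 4384/16807, 5104/16807]
  s_3: [1077/2401, 4141/16807, 5127/16807]

(P^5)[s_3 -> s_3] = 5127/16807

Answer: 5127/16807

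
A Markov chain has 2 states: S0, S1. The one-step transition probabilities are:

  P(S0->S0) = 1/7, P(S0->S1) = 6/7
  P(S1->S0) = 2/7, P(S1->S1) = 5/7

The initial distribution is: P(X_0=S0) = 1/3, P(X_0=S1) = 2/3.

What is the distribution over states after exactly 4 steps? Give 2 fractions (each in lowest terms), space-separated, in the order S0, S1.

Propagating the distribution step by step (d_{t+1} = d_t * P):
d_0 = (S0=1/3, S1=2/3)
  d_1[S0] = 1/3*1/7 + 2/3*2/7 = 5/21
  d_1[S1] = 1/3*6/7 + 2/3*5/7 = 16/21
d_1 = (S0=5/21, S1=16/21)
  d_2[S0] = 5/21*1/7 + 16/21*2/7 = 37/147
  d_2[S1] = 5/21*6/7 + 16/21*5/7 = 110/147
d_2 = (S0=37/147, S1=110/147)
  d_3[S0] = 37/147*1/7 + 110/147*2/7 = 257/1029
  d_3[S1] = 37/147*6/7 + 110/147*5/7 = 772/1029
d_3 = (S0=257/1029, S1=772/1029)
  d_4[S0] = 257/1029*1/7 + 772/1029*2/7 = 1801/7203
  d_4[S1] = 257/1029*6/7 + 772/1029*5/7 = 5402/7203
d_4 = (S0=1801/7203, S1=5402/7203)

Answer: 1801/7203 5402/7203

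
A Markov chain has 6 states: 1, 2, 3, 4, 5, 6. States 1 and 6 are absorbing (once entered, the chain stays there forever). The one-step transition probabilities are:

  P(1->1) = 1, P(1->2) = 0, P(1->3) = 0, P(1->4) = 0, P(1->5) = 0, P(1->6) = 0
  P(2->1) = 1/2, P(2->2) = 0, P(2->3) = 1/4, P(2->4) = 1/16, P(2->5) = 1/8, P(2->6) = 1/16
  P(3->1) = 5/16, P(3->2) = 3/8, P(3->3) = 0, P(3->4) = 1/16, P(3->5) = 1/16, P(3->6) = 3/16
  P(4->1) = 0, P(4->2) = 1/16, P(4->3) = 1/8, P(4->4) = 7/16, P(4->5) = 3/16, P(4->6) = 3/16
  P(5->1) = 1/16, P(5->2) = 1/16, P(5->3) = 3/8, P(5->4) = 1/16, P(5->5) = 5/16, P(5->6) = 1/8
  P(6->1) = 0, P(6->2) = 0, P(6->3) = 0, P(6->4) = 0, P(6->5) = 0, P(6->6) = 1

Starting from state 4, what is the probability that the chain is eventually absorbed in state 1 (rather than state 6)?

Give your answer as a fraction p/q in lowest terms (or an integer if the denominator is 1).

Let a_i = P(absorbed in 1 | start in state i).
Boundary conditions: a_1 = 1, a_6 = 0.
For each transient state i, a_i = sum_j P(i->j) * a_j:
  a_2 = 1/2*a_1 + 0*a_2 + 1/4*a_3 + 1/16*a_4 + 1/8*a_5 + 1/16*a_6
  a_3 = 5/16*a_1 + 3/8*a_2 + 0*a_3 + 1/16*a_4 + 1/16*a_5 + 3/16*a_6
  a_4 = 0*a_1 + 1/16*a_2 + 1/8*a_3 + 7/16*a_4 + 3/16*a_5 + 3/16*a_6
  a_5 = 1/16*a_1 + 1/16*a_2 + 3/8*a_3 + 1/16*a_4 + 5/16*a_5 + 1/8*a_6

Substituting a_1 = 1 and a_6 = 0, rearrange to (I - Q) a = r where r[i] = P(i -> 1):
  [1, -1/4, -1/16, -1/8] . (a_2, a_3, a_4, a_5) = 1/2
  [-3/8, 1, -1/16, -1/16] . (a_2, a_3, a_4, a_5) = 5/16
  [-1/16, -1/8, 9/16, -3/16] . (a_2, a_3, a_4, a_5) = 0
  [-1/16, -3/8, -1/16, 11/16] . (a_2, a_3, a_4, a_5) = 1/16

Solving yields:
  a_2 = 7291/9590
  a_3 = 12629/19180
  a_4 = 1997/4795
  a_5 = 2671/4795

Starting state is 4, so the absorption probability is a_4 = 1997/4795.

Answer: 1997/4795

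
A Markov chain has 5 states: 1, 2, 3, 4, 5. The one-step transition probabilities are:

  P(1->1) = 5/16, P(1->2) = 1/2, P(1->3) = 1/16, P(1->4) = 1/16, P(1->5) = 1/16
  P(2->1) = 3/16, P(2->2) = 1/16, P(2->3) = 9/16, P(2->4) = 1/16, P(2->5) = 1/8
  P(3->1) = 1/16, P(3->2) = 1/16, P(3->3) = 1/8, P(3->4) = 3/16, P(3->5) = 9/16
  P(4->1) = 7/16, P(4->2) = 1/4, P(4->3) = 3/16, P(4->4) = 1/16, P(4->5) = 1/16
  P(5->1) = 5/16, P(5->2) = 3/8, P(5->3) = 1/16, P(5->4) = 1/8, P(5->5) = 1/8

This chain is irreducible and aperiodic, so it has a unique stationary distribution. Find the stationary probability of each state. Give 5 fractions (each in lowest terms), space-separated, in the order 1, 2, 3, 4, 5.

Answer: 23687/98302 12208/49151 10452/49151 9965/98302 9665/49151

Derivation:
The stationary distribution satisfies pi = pi * P, i.e.:
  pi_1 = 5/16*pi_1 + 3/16*pi_2 + 1/16*pi_3 + 7/16*pi_4 + 5/16*pi_5
  pi_2 = 1/2*pi_1 + 1/16*pi_2 + 1/16*pi_3 + 1/4*pi_4 + 3/8*pi_5
  pi_3 = 1/16*pi_1 + 9/16*pi_2 + 1/8*pi_3 + 3/16*pi_4 + 1/16*pi_5
  pi_4 = 1/16*pi_1 + 1/16*pi_2 + 3/16*pi_3 + 1/16*pi_4 + 1/8*pi_5
  pi_5 = 1/16*pi_1 + 1/8*pi_2 + 9/16*pi_3 + 1/16*pi_4 + 1/8*pi_5
with normalization: pi_1 + pi_2 + pi_3 + pi_4 + pi_5 = 1.

Using the first 4 balance equations plus normalization, the linear system A*pi = b is:
  [-11/16, 3/16, 1/16, 7/16, 5/16] . pi = 0
  [1/2, -15/16, 1/16, 1/4, 3/8] . pi = 0
  [1/16, 9/16, -7/8, 3/16, 1/16] . pi = 0
  [1/16, 1/16, 3/16, -15/16, 1/8] . pi = 0
  [1, 1, 1, 1, 1] . pi = 1

Solving yields:
  pi_1 = 23687/98302
  pi_2 = 12208/49151
  pi_3 = 10452/49151
  pi_4 = 9965/98302
  pi_5 = 9665/49151

Verification (pi * P):
  23687/98302*5/16 + 12208/49151*3/16 + 10452/49151*1/16 + 9965/98302*7/16 + 9665/49151*5/16 = 23687/98302 = pi_1  (ok)
  23687/98302*1/2 + 12208/49151*1/16 + 10452/49151*1/16 + 9965/98302*1/4 + 9665/49151*3/8 = 12208/49151 = pi_2  (ok)
  23687/98302*1/16 + 12208/49151*9/16 + 10452/49151*1/8 + 9965/98302*3/16 + 9665/49151*1/16 = 10452/49151 = pi_3  (ok)
  23687/98302*1/16 + 12208/49151*1/16 + 10452/49151*3/16 + 9965/98302*1/16 + 9665/49151*1/8 = 9965/98302 = pi_4  (ok)
  23687/98302*1/16 + 12208/49151*1/8 + 10452/49151*9/16 + 9965/98302*1/16 + 9665/49151*1/8 = 9665/49151 = pi_5  (ok)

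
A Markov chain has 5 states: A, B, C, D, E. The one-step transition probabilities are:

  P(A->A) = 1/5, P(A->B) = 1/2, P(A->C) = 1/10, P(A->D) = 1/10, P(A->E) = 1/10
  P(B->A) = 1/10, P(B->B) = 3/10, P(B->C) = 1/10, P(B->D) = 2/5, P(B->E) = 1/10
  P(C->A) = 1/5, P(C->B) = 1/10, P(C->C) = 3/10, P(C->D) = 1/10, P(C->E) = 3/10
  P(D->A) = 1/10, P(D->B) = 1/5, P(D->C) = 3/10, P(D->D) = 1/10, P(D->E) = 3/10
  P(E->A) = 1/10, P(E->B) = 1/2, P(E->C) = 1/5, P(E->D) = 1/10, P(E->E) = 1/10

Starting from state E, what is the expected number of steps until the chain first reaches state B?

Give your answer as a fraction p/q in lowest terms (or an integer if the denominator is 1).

Answer: 4100/1569

Derivation:
Let h_i = expected steps to first reach B from state i.
Boundary: h_B = 0.
First-step equations for the other states:
  h_A = 1 + 1/5*h_A + 1/2*h_B + 1/10*h_C + 1/10*h_D + 1/10*h_E
  h_C = 1 + 1/5*h_A + 1/10*h_B + 3/10*h_C + 1/10*h_D + 3/10*h_E
  h_D = 1 + 1/10*h_A + 1/5*h_B + 3/10*h_C + 1/10*h_D + 3/10*h_E
  h_E = 1 + 1/10*h_A + 1/2*h_B + 1/5*h_C + 1/10*h_D + 1/10*h_E

Substituting h_B = 0 and rearranging gives the linear system (I - Q) h = 1:
  [4/5, -1/10, -1/10, -1/10] . (h_A, h_C, h_D, h_E) = 1
  [-1/5, 7/10, -1/10, -3/10] . (h_A, h_C, h_D, h_E) = 1
  [-1/10, -3/10, 9/10, -3/10] . (h_A, h_C, h_D, h_E) = 1
  [-1/10, -1/5, -1/10, 9/10] . (h_A, h_C, h_D, h_E) = 1

Solving yields:
  h_A = 1300/523
  h_C = 5900/1569
  h_D = 5510/1569
  h_E = 4100/1569

Starting state is E, so the expected hitting time is h_E = 4100/1569.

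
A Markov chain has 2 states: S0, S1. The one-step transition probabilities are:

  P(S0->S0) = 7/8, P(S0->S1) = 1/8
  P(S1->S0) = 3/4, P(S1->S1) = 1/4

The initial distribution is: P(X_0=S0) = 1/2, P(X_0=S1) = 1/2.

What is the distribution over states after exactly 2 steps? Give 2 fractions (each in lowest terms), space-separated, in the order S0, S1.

Propagating the distribution step by step (d_{t+1} = d_t * P):
d_0 = (S0=1/2, S1=1/2)
  d_1[S0] = 1/2*7/8 + 1/2*3/4 = 13/16
  d_1[S1] = 1/2*1/8 + 1/2*1/4 = 3/16
d_1 = (S0=13/16, S1=3/16)
  d_2[S0] = 13/16*7/8 + 3/16*3/4 = 109/128
  d_2[S1] = 13/16*1/8 + 3/16*1/4 = 19/128
d_2 = (S0=109/128, S1=19/128)

Answer: 109/128 19/128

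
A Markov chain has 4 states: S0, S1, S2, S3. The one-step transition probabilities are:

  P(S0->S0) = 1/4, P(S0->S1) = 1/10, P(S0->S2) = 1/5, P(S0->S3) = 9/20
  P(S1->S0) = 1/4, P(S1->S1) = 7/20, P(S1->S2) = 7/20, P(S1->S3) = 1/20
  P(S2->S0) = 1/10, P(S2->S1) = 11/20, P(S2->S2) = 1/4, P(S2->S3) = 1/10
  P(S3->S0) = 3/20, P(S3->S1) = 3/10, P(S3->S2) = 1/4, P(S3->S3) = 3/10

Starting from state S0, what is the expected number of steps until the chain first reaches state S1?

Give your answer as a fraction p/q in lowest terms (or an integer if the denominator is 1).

Answer: 8880/2369

Derivation:
Let h_i = expected steps to first reach S1 from state i.
Boundary: h_S1 = 0.
First-step equations for the other states:
  h_S0 = 1 + 1/4*h_S0 + 1/10*h_S1 + 1/5*h_S2 + 9/20*h_S3
  h_S2 = 1 + 1/10*h_S0 + 11/20*h_S1 + 1/4*h_S2 + 1/10*h_S3
  h_S3 = 1 + 3/20*h_S0 + 3/10*h_S1 + 1/4*h_S2 + 3/10*h_S3

Substituting h_S1 = 0 and rearranging gives the linear system (I - Q) h = 1:
  [3/4, -1/5, -9/20] . (h_S0, h_S2, h_S3) = 1
  [-1/10, 3/4, -1/10] . (h_S0, h_S2, h_S3) = 1
  [-3/20, -1/4, 7/10] . (h_S0, h_S2, h_S3) = 1

Solving yields:
  h_S0 = 8880/2369
  h_S2 = 5300/2369
  h_S3 = 7180/2369

Starting state is S0, so the expected hitting time is h_S0 = 8880/2369.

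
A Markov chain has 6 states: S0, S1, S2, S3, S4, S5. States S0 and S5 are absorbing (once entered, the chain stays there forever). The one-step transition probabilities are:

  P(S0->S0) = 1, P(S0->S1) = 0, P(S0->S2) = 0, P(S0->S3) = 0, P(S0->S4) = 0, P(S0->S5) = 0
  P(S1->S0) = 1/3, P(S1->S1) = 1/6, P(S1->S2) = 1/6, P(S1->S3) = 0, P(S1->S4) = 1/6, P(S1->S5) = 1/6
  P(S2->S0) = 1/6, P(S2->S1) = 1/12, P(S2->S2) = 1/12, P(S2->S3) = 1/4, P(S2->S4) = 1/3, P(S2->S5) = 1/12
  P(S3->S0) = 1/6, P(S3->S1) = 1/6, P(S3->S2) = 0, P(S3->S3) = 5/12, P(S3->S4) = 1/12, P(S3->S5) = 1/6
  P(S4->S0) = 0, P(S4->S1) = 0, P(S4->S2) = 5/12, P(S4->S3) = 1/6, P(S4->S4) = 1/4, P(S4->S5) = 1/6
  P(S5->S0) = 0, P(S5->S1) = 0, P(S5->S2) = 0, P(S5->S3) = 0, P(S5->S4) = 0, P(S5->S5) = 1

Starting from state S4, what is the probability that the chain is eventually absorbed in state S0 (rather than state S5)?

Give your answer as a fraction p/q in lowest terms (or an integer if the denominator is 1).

Answer: 157/390

Derivation:
Let a_i = P(absorbed in S0 | start in state i).
Boundary conditions: a_S0 = 1, a_S5 = 0.
For each transient state i, a_i = sum_j P(i->j) * a_j:
  a_S1 = 1/3*a_S0 + 1/6*a_S1 + 1/6*a_S2 + 0*a_S3 + 1/6*a_S4 + 1/6*a_S5
  a_S2 = 1/6*a_S0 + 1/12*a_S1 + 1/12*a_S2 + 1/4*a_S3 + 1/3*a_S4 + 1/12*a_S5
  a_S3 = 1/6*a_S0 + 1/6*a_S1 + 0*a_S2 + 5/12*a_S3 + 1/12*a_S4 + 1/6*a_S5
  a_S4 = 0*a_S0 + 0*a_S1 + 5/12*a_S2 + 1/6*a_S3 + 1/4*a_S4 + 1/6*a_S5

Substituting a_S0 = 1 and a_S5 = 0, rearrange to (I - Q) a = r where r[i] = P(i -> S0):
  [5/6, -1/6, 0, -1/6] . (a_S1, a_S2, a_S3, a_S4) = 1/3
  [-1/12, 11/12, -1/4, -1/3] . (a_S1, a_S2, a_S3, a_S4) = 1/6
  [-1/6, 0, 7/12, -1/12] . (a_S1, a_S2, a_S3, a_S4) = 1/6
  [0, -5/12, -1/6, 3/4] . (a_S1, a_S2, a_S3, a_S4) = 0

Solving yields:
  a_S1 = 38/65
  a_S2 = 203/390
  a_S3 = 199/390
  a_S4 = 157/390

Starting state is S4, so the absorption probability is a_S4 = 157/390.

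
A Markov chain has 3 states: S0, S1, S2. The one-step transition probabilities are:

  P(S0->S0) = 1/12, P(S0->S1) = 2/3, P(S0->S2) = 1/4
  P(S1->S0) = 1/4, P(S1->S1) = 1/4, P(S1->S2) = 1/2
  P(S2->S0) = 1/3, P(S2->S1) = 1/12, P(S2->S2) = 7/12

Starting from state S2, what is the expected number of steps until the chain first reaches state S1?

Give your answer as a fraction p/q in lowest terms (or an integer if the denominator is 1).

Let h_i = expected steps to first reach S1 from state i.
Boundary: h_S1 = 0.
First-step equations for the other states:
  h_S0 = 1 + 1/12*h_S0 + 2/3*h_S1 + 1/4*h_S2
  h_S2 = 1 + 1/3*h_S0 + 1/12*h_S1 + 7/12*h_S2

Substituting h_S1 = 0 and rearranging gives the linear system (I - Q) h = 1:
  [11/12, -1/4] . (h_S0, h_S2) = 1
  [-1/3, 5/12] . (h_S0, h_S2) = 1

Solving yields:
  h_S0 = 96/43
  h_S2 = 180/43

Starting state is S2, so the expected hitting time is h_S2 = 180/43.

Answer: 180/43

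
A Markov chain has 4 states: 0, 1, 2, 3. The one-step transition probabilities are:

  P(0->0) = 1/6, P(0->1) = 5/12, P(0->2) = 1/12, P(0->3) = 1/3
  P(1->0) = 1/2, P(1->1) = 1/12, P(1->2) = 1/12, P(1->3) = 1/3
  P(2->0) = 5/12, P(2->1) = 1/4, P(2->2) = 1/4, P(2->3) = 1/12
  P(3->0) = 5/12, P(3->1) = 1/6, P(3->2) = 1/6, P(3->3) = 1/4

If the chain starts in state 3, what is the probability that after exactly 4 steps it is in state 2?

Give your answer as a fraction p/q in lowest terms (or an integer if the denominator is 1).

Answer: 1325/10368

Derivation:
Computing P^4 by repeated multiplication:
P^1 =
  0: [1/6, 5/12, 1/12, 1/3]
  1: [1/2, 1/12, 1/12, 1/3]
  2: [5/12, 1/4, 1/4, 1/12]
  3: [5/12, 1/6, 1/6, 1/4]
P^2 =
  0: [59/144, 13/72, 1/8, 41/144]
  1: [43/144, 7/24, 1/8, 41/144]
  2: [1/3, 13/48, 19/144, 19/72]
  3: [47/144, 13/48, 19/144, 13/48]
P^3 =
  0: [569/1728, 457/1728, 221/1728, 481/1728]
  1: [211/576, 131/576, 221/1728, 481/1728]
  2: [205/576, 103/432, 55/432, 481/1728]
  3: [103/288, 409/1728, 221/1728, 5/18]
P^4 =
  0: [3695/10368, 4927/20736, 2651/20736, 721/2592]
  1: [1189/3456, 5183/20736, 2651/20736, 721/2592]
  2: [7207/20736, 1703/6912, 883/6912, 5771/20736]
  3: [7195/20736, 2561/10368, 1325/10368, 641/2304]

(P^4)[3 -> 2] = 1325/10368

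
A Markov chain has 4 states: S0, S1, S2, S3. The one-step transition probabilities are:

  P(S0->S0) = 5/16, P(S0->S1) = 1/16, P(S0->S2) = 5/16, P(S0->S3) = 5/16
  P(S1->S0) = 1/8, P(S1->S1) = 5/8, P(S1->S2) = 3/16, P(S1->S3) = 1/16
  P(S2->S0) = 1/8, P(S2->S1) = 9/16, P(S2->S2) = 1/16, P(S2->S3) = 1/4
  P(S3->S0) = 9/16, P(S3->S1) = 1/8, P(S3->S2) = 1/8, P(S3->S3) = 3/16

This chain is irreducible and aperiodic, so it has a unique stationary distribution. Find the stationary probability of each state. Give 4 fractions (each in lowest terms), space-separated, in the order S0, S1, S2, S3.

The stationary distribution satisfies pi = pi * P, i.e.:
  pi_S0 = 5/16*pi_S0 + 1/8*pi_S1 + 1/8*pi_S2 + 9/16*pi_S3
  pi_S1 = 1/16*pi_S0 + 5/8*pi_S1 + 9/16*pi_S2 + 1/8*pi_S3
  pi_S2 = 5/16*pi_S0 + 3/16*pi_S1 + 1/16*pi_S2 + 1/8*pi_S3
  pi_S3 = 5/16*pi_S0 + 1/16*pi_S1 + 1/4*pi_S2 + 3/16*pi_S3
with normalization: pi_S0 + pi_S1 + pi_S2 + pi_S3 = 1.

Using the first 3 balance equations plus normalization, the linear system A*pi = b is:
  [-11/16, 1/8, 1/8, 9/16] . pi = 0
  [1/16, -3/8, 9/16, 1/8] . pi = 0
  [5/16, 3/16, -15/16, 1/8] . pi = 0
  [1, 1, 1, 1] . pi = 1

Solving yields:
  pi_S0 = 233/923
  pi_S1 = 1052/2769
  pi_S2 = 511/2769
  pi_S3 = 13/71

Verification (pi * P):
  233/923*5/16 + 1052/2769*1/8 + 511/2769*1/8 + 13/71*9/16 = 233/923 = pi_S0  (ok)
  233/923*1/16 + 1052/2769*5/8 + 511/2769*9/16 + 13/71*1/8 = 1052/2769 = pi_S1  (ok)
  233/923*5/16 + 1052/2769*3/16 + 511/2769*1/16 + 13/71*1/8 = 511/2769 = pi_S2  (ok)
  233/923*5/16 + 1052/2769*1/16 + 511/2769*1/4 + 13/71*3/16 = 13/71 = pi_S3  (ok)

Answer: 233/923 1052/2769 511/2769 13/71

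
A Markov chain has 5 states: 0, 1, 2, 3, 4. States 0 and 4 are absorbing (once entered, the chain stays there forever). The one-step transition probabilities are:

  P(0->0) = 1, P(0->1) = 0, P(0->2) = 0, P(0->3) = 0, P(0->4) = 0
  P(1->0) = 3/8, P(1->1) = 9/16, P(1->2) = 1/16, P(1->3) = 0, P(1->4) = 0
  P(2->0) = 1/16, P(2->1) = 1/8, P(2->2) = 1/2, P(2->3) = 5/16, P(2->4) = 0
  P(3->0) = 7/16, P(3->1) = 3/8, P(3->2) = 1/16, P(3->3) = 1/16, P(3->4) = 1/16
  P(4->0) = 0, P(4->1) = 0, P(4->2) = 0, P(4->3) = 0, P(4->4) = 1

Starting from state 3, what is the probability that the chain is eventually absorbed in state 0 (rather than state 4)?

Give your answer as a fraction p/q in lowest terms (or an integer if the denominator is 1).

Let a_i = P(absorbed in 0 | start in state i).
Boundary conditions: a_0 = 1, a_4 = 0.
For each transient state i, a_i = sum_j P(i->j) * a_j:
  a_1 = 3/8*a_0 + 9/16*a_1 + 1/16*a_2 + 0*a_3 + 0*a_4
  a_2 = 1/16*a_0 + 1/8*a_1 + 1/2*a_2 + 5/16*a_3 + 0*a_4
  a_3 = 7/16*a_0 + 3/8*a_1 + 1/16*a_2 + 1/16*a_3 + 1/16*a_4

Substituting a_0 = 1 and a_4 = 0, rearrange to (I - Q) a = r where r[i] = P(i -> 0):
  [7/16, -1/16, 0] . (a_1, a_2, a_3) = 3/8
  [-1/8, 1/2, -5/16] . (a_1, a_2, a_3) = 1/16
  [-3/8, -1/16, 15/16] . (a_1, a_2, a_3) = 7/16

Solving yields:
  a_1 = 148/149
  a_2 = 142/149
  a_3 = 691/745

Starting state is 3, so the absorption probability is a_3 = 691/745.

Answer: 691/745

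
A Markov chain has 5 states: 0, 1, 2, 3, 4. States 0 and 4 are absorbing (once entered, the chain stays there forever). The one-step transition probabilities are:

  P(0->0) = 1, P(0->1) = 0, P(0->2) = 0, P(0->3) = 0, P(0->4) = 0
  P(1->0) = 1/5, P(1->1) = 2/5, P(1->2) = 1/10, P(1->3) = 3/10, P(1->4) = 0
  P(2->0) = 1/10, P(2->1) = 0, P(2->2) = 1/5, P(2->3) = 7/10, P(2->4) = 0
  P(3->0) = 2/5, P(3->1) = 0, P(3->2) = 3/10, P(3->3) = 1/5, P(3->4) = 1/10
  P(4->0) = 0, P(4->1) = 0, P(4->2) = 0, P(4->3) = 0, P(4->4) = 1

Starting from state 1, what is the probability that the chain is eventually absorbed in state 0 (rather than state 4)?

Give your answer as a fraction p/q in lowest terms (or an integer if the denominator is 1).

Let a_i = P(absorbed in 0 | start in state i).
Boundary conditions: a_0 = 1, a_4 = 0.
For each transient state i, a_i = sum_j P(i->j) * a_j:
  a_1 = 1/5*a_0 + 2/5*a_1 + 1/10*a_2 + 3/10*a_3 + 0*a_4
  a_2 = 1/10*a_0 + 0*a_1 + 1/5*a_2 + 7/10*a_3 + 0*a_4
  a_3 = 2/5*a_0 + 0*a_1 + 3/10*a_2 + 1/5*a_3 + 1/10*a_4

Substituting a_0 = 1 and a_4 = 0, rearrange to (I - Q) a = r where r[i] = P(i -> 0):
  [3/5, -1/10, -3/10] . (a_1, a_2, a_3) = 1/5
  [0, 4/5, -7/10] . (a_1, a_2, a_3) = 1/10
  [0, -3/10, 4/5] . (a_1, a_2, a_3) = 2/5

Solving yields:
  a_1 = 227/258
  a_2 = 36/43
  a_3 = 35/43

Starting state is 1, so the absorption probability is a_1 = 227/258.

Answer: 227/258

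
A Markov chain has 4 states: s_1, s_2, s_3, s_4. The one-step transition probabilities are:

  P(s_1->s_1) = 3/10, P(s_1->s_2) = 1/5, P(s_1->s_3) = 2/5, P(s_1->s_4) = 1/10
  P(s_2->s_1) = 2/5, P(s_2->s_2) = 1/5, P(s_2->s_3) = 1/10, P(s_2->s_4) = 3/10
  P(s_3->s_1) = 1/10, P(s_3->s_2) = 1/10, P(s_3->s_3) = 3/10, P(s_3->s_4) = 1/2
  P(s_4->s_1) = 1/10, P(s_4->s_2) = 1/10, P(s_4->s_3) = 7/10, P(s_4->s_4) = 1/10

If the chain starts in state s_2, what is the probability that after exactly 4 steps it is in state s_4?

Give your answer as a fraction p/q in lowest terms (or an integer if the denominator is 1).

Computing P^4 by repeated multiplication:
P^1 =
  s_1: [3/10, 1/5, 2/5, 1/10]
  s_2: [2/5, 1/5, 1/10, 3/10]
  s_3: [1/10, 1/10, 3/10, 1/2]
  s_4: [1/10, 1/10, 7/10, 1/10]
P^2 =
  s_1: [11/50, 3/20, 33/100, 3/10]
  s_2: [6/25, 4/25, 21/50, 9/50]
  s_3: [3/20, 3/25, 49/100, 6/25]
  s_4: [3/20, 3/25, 33/100, 2/5]
P^3 =
  s_1: [189/1000, 137/1000, 103/250, 131/500]
  s_2: [49/250, 7/50, 91/250, 3/10]
  s_3: [83/500, 127/1000, 387/1000, 8/25]
  s_4: [83/500, 127/1000, 451/1000, 32/125]
P^4 =
  s_1: [1789/10000, 663/5000, 3963/10000, 1461/5000]
  s_2: [453/2500, 167/1250, 1029/2500, 171/625]
  s_3: [1713/10000, 1293/10000, 262/625, 1401/5000]
  s_4: [1713/10000, 1293/10000, 246/625, 1529/5000]

(P^4)[s_2 -> s_4] = 171/625

Answer: 171/625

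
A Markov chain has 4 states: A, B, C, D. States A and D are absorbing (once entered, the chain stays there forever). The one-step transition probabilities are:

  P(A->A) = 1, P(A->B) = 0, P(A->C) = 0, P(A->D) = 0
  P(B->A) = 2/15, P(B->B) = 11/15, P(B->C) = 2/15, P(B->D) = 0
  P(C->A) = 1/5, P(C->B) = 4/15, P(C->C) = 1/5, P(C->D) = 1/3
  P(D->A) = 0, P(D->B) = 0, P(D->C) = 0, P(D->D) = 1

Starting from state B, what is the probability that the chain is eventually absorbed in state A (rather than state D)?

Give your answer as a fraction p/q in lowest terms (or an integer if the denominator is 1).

Answer: 3/4

Derivation:
Let a_i = P(absorbed in A | start in state i).
Boundary conditions: a_A = 1, a_D = 0.
For each transient state i, a_i = sum_j P(i->j) * a_j:
  a_B = 2/15*a_A + 11/15*a_B + 2/15*a_C + 0*a_D
  a_C = 1/5*a_A + 4/15*a_B + 1/5*a_C + 1/3*a_D

Substituting a_A = 1 and a_D = 0, rearrange to (I - Q) a = r where r[i] = P(i -> A):
  [4/15, -2/15] . (a_B, a_C) = 2/15
  [-4/15, 4/5] . (a_B, a_C) = 1/5

Solving yields:
  a_B = 3/4
  a_C = 1/2

Starting state is B, so the absorption probability is a_B = 3/4.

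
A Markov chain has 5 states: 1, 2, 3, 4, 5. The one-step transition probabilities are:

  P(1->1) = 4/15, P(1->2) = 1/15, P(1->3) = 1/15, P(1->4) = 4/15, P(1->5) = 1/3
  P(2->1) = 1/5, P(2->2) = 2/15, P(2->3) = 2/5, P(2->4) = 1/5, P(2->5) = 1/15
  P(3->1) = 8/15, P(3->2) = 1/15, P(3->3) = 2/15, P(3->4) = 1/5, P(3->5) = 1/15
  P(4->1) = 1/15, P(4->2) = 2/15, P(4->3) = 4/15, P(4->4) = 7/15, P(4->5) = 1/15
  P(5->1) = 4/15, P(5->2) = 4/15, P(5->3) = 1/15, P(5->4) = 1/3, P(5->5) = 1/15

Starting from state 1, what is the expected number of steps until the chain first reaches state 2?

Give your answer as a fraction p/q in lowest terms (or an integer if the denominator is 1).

Answer: 107/13

Derivation:
Let h_i = expected steps to first reach 2 from state i.
Boundary: h_2 = 0.
First-step equations for the other states:
  h_1 = 1 + 4/15*h_1 + 1/15*h_2 + 1/15*h_3 + 4/15*h_4 + 1/3*h_5
  h_3 = 1 + 8/15*h_1 + 1/15*h_2 + 2/15*h_3 + 1/5*h_4 + 1/15*h_5
  h_4 = 1 + 1/15*h_1 + 2/15*h_2 + 4/15*h_3 + 7/15*h_4 + 1/15*h_5
  h_5 = 1 + 4/15*h_1 + 4/15*h_2 + 1/15*h_3 + 1/3*h_4 + 1/15*h_5

Substituting h_2 = 0 and rearranging gives the linear system (I - Q) h = 1:
  [11/15, -1/15, -4/15, -1/3] . (h_1, h_3, h_4, h_5) = 1
  [-8/15, 13/15, -1/5, -1/15] . (h_1, h_3, h_4, h_5) = 1
  [-1/15, -4/15, 8/15, -1/15] . (h_1, h_3, h_4, h_5) = 1
  [-4/15, -1/15, -1/3, 14/15] . (h_1, h_3, h_4, h_5) = 1

Solving yields:
  h_1 = 107/13
  h_3 = 112/13
  h_4 = 105/13
  h_5 = 90/13

Starting state is 1, so the expected hitting time is h_1 = 107/13.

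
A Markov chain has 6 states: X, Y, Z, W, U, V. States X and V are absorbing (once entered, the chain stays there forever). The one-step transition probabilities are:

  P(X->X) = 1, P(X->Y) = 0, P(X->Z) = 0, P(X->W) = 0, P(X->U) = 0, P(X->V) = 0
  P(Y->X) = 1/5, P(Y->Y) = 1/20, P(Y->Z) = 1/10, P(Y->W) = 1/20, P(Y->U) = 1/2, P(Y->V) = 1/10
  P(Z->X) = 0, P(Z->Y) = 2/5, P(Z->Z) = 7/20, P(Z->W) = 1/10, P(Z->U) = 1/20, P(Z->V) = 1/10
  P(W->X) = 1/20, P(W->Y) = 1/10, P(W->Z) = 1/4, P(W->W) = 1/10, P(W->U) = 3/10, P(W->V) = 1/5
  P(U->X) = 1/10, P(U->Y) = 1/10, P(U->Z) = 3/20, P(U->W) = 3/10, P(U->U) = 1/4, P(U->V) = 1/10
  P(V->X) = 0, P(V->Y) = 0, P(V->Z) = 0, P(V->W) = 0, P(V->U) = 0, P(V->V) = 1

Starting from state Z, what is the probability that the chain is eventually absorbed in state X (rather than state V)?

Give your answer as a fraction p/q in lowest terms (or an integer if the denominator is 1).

Answer: 6727/17243

Derivation:
Let a_i = P(absorbed in X | start in state i).
Boundary conditions: a_X = 1, a_V = 0.
For each transient state i, a_i = sum_j P(i->j) * a_j:
  a_Y = 1/5*a_X + 1/20*a_Y + 1/10*a_Z + 1/20*a_W + 1/2*a_U + 1/10*a_V
  a_Z = 0*a_X + 2/5*a_Y + 7/20*a_Z + 1/10*a_W + 1/20*a_U + 1/10*a_V
  a_W = 1/20*a_X + 1/10*a_Y + 1/4*a_Z + 1/10*a_W + 3/10*a_U + 1/5*a_V
  a_U = 1/10*a_X + 1/10*a_Y + 3/20*a_Z + 3/10*a_W + 1/4*a_U + 1/10*a_V

Substituting a_X = 1 and a_V = 0, rearrange to (I - Q) a = r where r[i] = P(i -> X):
  [19/20, -1/10, -1/20, -1/2] . (a_Y, a_Z, a_W, a_U) = 1/5
  [-2/5, 13/20, -1/10, -1/20] . (a_Y, a_Z, a_W, a_U) = 0
  [-1/10, -1/4, 9/10, -3/10] . (a_Y, a_Z, a_W, a_U) = 1/20
  [-1/10, -3/20, -3/10, 3/4] . (a_Y, a_Z, a_W, a_U) = 1/10

Solving yields:
  a_Y = 8479/17243
  a_Z = 6727/17243
  a_W = 6185/17243
  a_U = 7249/17243

Starting state is Z, so the absorption probability is a_Z = 6727/17243.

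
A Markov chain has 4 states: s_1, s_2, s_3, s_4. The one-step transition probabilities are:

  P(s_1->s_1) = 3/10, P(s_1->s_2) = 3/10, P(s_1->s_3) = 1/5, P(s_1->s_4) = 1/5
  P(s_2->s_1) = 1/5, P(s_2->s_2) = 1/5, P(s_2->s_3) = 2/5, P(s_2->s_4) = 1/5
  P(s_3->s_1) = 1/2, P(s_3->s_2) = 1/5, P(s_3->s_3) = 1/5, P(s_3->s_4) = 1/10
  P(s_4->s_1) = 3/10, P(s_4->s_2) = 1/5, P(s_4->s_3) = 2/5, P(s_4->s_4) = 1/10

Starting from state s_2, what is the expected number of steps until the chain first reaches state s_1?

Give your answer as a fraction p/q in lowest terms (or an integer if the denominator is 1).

Answer: 165/52

Derivation:
Let h_i = expected steps to first reach s_1 from state i.
Boundary: h_s_1 = 0.
First-step equations for the other states:
  h_s_2 = 1 + 1/5*h_s_1 + 1/5*h_s_2 + 2/5*h_s_3 + 1/5*h_s_4
  h_s_3 = 1 + 1/2*h_s_1 + 1/5*h_s_2 + 1/5*h_s_3 + 1/10*h_s_4
  h_s_4 = 1 + 3/10*h_s_1 + 1/5*h_s_2 + 2/5*h_s_3 + 1/10*h_s_4

Substituting h_s_1 = 0 and rearranging gives the linear system (I - Q) h = 1:
  [4/5, -2/5, -1/5] . (h_s_2, h_s_3, h_s_4) = 1
  [-1/5, 4/5, -1/10] . (h_s_2, h_s_3, h_s_4) = 1
  [-1/5, -2/5, 9/10] . (h_s_2, h_s_3, h_s_4) = 1

Solving yields:
  h_s_2 = 165/52
  h_s_3 = 125/52
  h_s_4 = 75/26

Starting state is s_2, so the expected hitting time is h_s_2 = 165/52.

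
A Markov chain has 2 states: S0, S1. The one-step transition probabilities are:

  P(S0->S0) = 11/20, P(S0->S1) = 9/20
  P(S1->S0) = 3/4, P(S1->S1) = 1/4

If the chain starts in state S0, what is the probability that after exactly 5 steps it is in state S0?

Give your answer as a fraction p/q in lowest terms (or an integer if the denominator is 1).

Computing P^5 by repeated multiplication:
P^1 =
  S0: [11/20, 9/20]
  S1: [3/4, 1/4]
P^2 =
  S0: [16/25, 9/25]
  S1: [3/5, 2/5]
P^3 =
  S0: [311/500, 189/500]
  S1: [63/100, 37/100]
P^4 =
  S0: [391/625, 234/625]
  S1: [78/125, 47/125]
P^5 =
  S0: [7811/12500, 4689/12500]
  S1: [1563/2500, 937/2500]

(P^5)[S0 -> S0] = 7811/12500

Answer: 7811/12500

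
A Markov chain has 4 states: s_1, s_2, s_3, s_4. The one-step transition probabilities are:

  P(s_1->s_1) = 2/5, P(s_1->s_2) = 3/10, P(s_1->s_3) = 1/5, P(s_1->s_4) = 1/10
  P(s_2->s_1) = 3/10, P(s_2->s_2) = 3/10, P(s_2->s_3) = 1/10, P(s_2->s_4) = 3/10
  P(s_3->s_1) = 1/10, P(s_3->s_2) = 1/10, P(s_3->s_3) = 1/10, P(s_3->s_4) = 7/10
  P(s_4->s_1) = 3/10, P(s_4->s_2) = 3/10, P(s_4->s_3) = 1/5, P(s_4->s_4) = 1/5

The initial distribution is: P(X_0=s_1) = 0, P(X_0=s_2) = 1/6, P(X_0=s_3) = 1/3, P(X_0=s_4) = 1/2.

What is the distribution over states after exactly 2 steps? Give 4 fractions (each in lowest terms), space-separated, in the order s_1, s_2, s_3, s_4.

Propagating the distribution step by step (d_{t+1} = d_t * P):
d_0 = (s_1=0, s_2=1/6, s_3=1/3, s_4=1/2)
  d_1[s_1] = 0*2/5 + 1/6*3/10 + 1/3*1/10 + 1/2*3/10 = 7/30
  d_1[s_2] = 0*3/10 + 1/6*3/10 + 1/3*1/10 + 1/2*3/10 = 7/30
  d_1[s_3] = 0*1/5 + 1/6*1/10 + 1/3*1/10 + 1/2*1/5 = 3/20
  d_1[s_4] = 0*1/10 + 1/6*3/10 + 1/3*7/10 + 1/2*1/5 = 23/60
d_1 = (s_1=7/30, s_2=7/30, s_3=3/20, s_4=23/60)
  d_2[s_1] = 7/30*2/5 + 7/30*3/10 + 3/20*1/10 + 23/60*3/10 = 22/75
  d_2[s_2] = 7/30*3/10 + 7/30*3/10 + 3/20*1/10 + 23/60*3/10 = 27/100
  d_2[s_3] = 7/30*1/5 + 7/30*1/10 + 3/20*1/10 + 23/60*1/5 = 97/600
  d_2[s_4] = 7/30*1/10 + 7/30*3/10 + 3/20*7/10 + 23/60*1/5 = 11/40
d_2 = (s_1=22/75, s_2=27/100, s_3=97/600, s_4=11/40)

Answer: 22/75 27/100 97/600 11/40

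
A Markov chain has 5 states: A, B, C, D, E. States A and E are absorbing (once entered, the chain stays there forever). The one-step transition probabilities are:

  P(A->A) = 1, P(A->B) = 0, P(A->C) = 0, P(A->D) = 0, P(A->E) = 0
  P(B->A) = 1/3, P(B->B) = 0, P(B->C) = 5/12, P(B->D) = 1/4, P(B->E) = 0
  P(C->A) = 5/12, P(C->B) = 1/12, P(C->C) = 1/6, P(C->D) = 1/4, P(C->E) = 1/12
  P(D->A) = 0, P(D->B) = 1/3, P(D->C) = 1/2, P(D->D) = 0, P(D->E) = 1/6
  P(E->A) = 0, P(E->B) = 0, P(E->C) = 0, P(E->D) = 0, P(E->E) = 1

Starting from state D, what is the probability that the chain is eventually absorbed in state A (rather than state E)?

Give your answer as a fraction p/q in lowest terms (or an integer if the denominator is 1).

Answer: 2/3

Derivation:
Let a_i = P(absorbed in A | start in state i).
Boundary conditions: a_A = 1, a_E = 0.
For each transient state i, a_i = sum_j P(i->j) * a_j:
  a_B = 1/3*a_A + 0*a_B + 5/12*a_C + 1/4*a_D + 0*a_E
  a_C = 5/12*a_A + 1/12*a_B + 1/6*a_C + 1/4*a_D + 1/12*a_E
  a_D = 0*a_A + 1/3*a_B + 1/2*a_C + 0*a_D + 1/6*a_E

Substituting a_A = 1 and a_E = 0, rearrange to (I - Q) a = r where r[i] = P(i -> A):
  [1, -5/12, -1/4] . (a_B, a_C, a_D) = 1/3
  [-1/12, 5/6, -1/4] . (a_B, a_C, a_D) = 5/12
  [-1/3, -1/2, 1] . (a_B, a_C, a_D) = 0

Solving yields:
  a_B = 19/23
  a_C = 18/23
  a_D = 2/3

Starting state is D, so the absorption probability is a_D = 2/3.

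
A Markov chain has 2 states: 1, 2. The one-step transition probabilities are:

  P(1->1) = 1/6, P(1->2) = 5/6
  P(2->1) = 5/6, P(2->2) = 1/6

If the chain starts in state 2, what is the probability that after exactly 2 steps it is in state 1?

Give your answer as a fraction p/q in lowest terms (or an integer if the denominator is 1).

Answer: 5/18

Derivation:
Computing P^2 by repeated multiplication:
P^1 =
  1: [1/6, 5/6]
  2: [5/6, 1/6]
P^2 =
  1: [13/18, 5/18]
  2: [5/18, 13/18]

(P^2)[2 -> 1] = 5/18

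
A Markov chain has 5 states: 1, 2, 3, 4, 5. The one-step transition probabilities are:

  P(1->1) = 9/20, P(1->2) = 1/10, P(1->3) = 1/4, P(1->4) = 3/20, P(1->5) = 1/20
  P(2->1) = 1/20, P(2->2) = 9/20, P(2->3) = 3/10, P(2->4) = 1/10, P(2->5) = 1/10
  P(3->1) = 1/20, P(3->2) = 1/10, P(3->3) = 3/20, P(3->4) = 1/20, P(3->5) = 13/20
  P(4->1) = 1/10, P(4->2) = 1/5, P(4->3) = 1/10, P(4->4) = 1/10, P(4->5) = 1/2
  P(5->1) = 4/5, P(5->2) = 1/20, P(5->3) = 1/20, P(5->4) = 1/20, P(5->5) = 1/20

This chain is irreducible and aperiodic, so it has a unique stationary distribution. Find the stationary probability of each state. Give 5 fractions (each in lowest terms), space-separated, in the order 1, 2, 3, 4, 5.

Answer: 12146/34161 5216/34161 6232/34161 1117/11387 7216/34161

Derivation:
The stationary distribution satisfies pi = pi * P, i.e.:
  pi_1 = 9/20*pi_1 + 1/20*pi_2 + 1/20*pi_3 + 1/10*pi_4 + 4/5*pi_5
  pi_2 = 1/10*pi_1 + 9/20*pi_2 + 1/10*pi_3 + 1/5*pi_4 + 1/20*pi_5
  pi_3 = 1/4*pi_1 + 3/10*pi_2 + 3/20*pi_3 + 1/10*pi_4 + 1/20*pi_5
  pi_4 = 3/20*pi_1 + 1/10*pi_2 + 1/20*pi_3 + 1/10*pi_4 + 1/20*pi_5
  pi_5 = 1/20*pi_1 + 1/10*pi_2 + 13/20*pi_3 + 1/2*pi_4 + 1/20*pi_5
with normalization: pi_1 + pi_2 + pi_3 + pi_4 + pi_5 = 1.

Using the first 4 balance equations plus normalization, the linear system A*pi = b is:
  [-11/20, 1/20, 1/20, 1/10, 4/5] . pi = 0
  [1/10, -11/20, 1/10, 1/5, 1/20] . pi = 0
  [1/4, 3/10, -17/20, 1/10, 1/20] . pi = 0
  [3/20, 1/10, 1/20, -9/10, 1/20] . pi = 0
  [1, 1, 1, 1, 1] . pi = 1

Solving yields:
  pi_1 = 12146/34161
  pi_2 = 5216/34161
  pi_3 = 6232/34161
  pi_4 = 1117/11387
  pi_5 = 7216/34161

Verification (pi * P):
  12146/34161*9/20 + 5216/34161*1/20 + 6232/34161*1/20 + 1117/11387*1/10 + 7216/34161*4/5 = 12146/34161 = pi_1  (ok)
  12146/34161*1/10 + 5216/34161*9/20 + 6232/34161*1/10 + 1117/11387*1/5 + 7216/34161*1/20 = 5216/34161 = pi_2  (ok)
  12146/34161*1/4 + 5216/34161*3/10 + 6232/34161*3/20 + 1117/11387*1/10 + 7216/34161*1/20 = 6232/34161 = pi_3  (ok)
  12146/34161*3/20 + 5216/34161*1/10 + 6232/34161*1/20 + 1117/11387*1/10 + 7216/34161*1/20 = 1117/11387 = pi_4  (ok)
  12146/34161*1/20 + 5216/34161*1/10 + 6232/34161*13/20 + 1117/11387*1/2 + 7216/34161*1/20 = 7216/34161 = pi_5  (ok)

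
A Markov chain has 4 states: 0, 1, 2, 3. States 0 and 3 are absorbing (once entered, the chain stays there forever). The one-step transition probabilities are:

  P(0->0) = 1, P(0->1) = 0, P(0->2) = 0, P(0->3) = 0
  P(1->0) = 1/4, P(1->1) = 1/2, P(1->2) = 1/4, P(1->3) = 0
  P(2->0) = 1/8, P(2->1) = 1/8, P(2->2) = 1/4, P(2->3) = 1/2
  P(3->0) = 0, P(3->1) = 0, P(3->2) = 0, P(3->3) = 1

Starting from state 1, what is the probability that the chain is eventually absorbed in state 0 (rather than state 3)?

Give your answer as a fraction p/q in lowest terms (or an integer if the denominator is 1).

Let a_i = P(absorbed in 0 | start in state i).
Boundary conditions: a_0 = 1, a_3 = 0.
For each transient state i, a_i = sum_j P(i->j) * a_j:
  a_1 = 1/4*a_0 + 1/2*a_1 + 1/4*a_2 + 0*a_3
  a_2 = 1/8*a_0 + 1/8*a_1 + 1/4*a_2 + 1/2*a_3

Substituting a_0 = 1 and a_3 = 0, rearrange to (I - Q) a = r where r[i] = P(i -> 0):
  [1/2, -1/4] . (a_1, a_2) = 1/4
  [-1/8, 3/4] . (a_1, a_2) = 1/8

Solving yields:
  a_1 = 7/11
  a_2 = 3/11

Starting state is 1, so the absorption probability is a_1 = 7/11.

Answer: 7/11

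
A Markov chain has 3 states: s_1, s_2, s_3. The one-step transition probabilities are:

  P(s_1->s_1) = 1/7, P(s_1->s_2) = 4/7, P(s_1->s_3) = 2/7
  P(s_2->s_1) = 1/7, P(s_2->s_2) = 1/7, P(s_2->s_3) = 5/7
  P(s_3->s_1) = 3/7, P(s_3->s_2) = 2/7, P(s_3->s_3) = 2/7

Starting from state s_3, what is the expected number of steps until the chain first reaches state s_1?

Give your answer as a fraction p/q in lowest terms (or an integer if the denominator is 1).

Answer: 14/5

Derivation:
Let h_i = expected steps to first reach s_1 from state i.
Boundary: h_s_1 = 0.
First-step equations for the other states:
  h_s_2 = 1 + 1/7*h_s_1 + 1/7*h_s_2 + 5/7*h_s_3
  h_s_3 = 1 + 3/7*h_s_1 + 2/7*h_s_2 + 2/7*h_s_3

Substituting h_s_1 = 0 and rearranging gives the linear system (I - Q) h = 1:
  [6/7, -5/7] . (h_s_2, h_s_3) = 1
  [-2/7, 5/7] . (h_s_2, h_s_3) = 1

Solving yields:
  h_s_2 = 7/2
  h_s_3 = 14/5

Starting state is s_3, so the expected hitting time is h_s_3 = 14/5.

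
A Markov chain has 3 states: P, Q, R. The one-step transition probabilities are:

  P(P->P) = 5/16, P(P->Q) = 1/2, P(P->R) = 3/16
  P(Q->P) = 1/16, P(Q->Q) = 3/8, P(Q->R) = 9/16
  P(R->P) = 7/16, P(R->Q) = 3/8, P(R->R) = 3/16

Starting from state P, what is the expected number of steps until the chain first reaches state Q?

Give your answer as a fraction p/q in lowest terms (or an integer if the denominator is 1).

Answer: 128/61

Derivation:
Let h_i = expected steps to first reach Q from state i.
Boundary: h_Q = 0.
First-step equations for the other states:
  h_P = 1 + 5/16*h_P + 1/2*h_Q + 3/16*h_R
  h_R = 1 + 7/16*h_P + 3/8*h_Q + 3/16*h_R

Substituting h_Q = 0 and rearranging gives the linear system (I - Q) h = 1:
  [11/16, -3/16] . (h_P, h_R) = 1
  [-7/16, 13/16] . (h_P, h_R) = 1

Solving yields:
  h_P = 128/61
  h_R = 144/61

Starting state is P, so the expected hitting time is h_P = 128/61.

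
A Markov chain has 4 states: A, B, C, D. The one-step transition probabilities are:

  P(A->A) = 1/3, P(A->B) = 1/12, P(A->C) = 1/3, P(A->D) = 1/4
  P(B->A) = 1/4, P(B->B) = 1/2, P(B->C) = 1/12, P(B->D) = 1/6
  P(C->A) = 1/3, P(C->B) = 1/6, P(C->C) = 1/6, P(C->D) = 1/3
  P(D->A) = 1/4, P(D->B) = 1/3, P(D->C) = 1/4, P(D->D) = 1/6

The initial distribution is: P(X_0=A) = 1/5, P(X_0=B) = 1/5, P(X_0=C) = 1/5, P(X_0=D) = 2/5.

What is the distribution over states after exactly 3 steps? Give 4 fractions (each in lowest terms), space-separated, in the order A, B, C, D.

Answer: 7/24 293/1080 913/4320 65/288

Derivation:
Propagating the distribution step by step (d_{t+1} = d_t * P):
d_0 = (A=1/5, B=1/5, C=1/5, D=2/5)
  d_1[A] = 1/5*1/3 + 1/5*1/4 + 1/5*1/3 + 2/5*1/4 = 17/60
  d_1[B] = 1/5*1/12 + 1/5*1/2 + 1/5*1/6 + 2/5*1/3 = 17/60
  d_1[C] = 1/5*1/3 + 1/5*1/12 + 1/5*1/6 + 2/5*1/4 = 13/60
  d_1[D] = 1/5*1/4 + 1/5*1/6 + 1/5*1/3 + 2/5*1/6 = 13/60
d_1 = (A=17/60, B=17/60, C=13/60, D=13/60)
  d_2[A] = 17/60*1/3 + 17/60*1/4 + 13/60*1/3 + 13/60*1/4 = 7/24
  d_2[B] = 17/60*1/12 + 17/60*1/2 + 13/60*1/6 + 13/60*1/3 = 197/720
  d_2[C] = 17/60*1/3 + 17/60*1/12 + 13/60*1/6 + 13/60*1/4 = 5/24
  d_2[D] = 17/60*1/4 + 17/60*1/6 + 13/60*1/3 + 13/60*1/6 = 163/720
d_2 = (A=7/24, B=197/720, C=5/24, D=163/720)
  d_3[A] = 7/24*1/3 + 197/720*1/4 + 5/24*1/3 + 163/720*1/4 = 7/24
  d_3[B] = 7/24*1/12 + 197/720*1/2 + 5/24*1/6 + 163/720*1/3 = 293/1080
  d_3[C] = 7/24*1/3 + 197/720*1/12 + 5/24*1/6 + 163/720*1/4 = 913/4320
  d_3[D] = 7/24*1/4 + 197/720*1/6 + 5/24*1/3 + 163/720*1/6 = 65/288
d_3 = (A=7/24, B=293/1080, C=913/4320, D=65/288)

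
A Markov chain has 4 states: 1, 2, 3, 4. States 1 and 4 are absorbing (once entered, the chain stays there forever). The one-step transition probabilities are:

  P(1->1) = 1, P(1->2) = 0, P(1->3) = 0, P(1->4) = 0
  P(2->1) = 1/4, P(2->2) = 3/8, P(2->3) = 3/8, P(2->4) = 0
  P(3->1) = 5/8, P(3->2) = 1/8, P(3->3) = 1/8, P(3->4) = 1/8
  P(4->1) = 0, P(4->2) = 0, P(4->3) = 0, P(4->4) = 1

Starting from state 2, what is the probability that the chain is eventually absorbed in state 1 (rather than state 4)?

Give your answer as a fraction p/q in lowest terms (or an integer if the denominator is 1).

Let a_i = P(absorbed in 1 | start in state i).
Boundary conditions: a_1 = 1, a_4 = 0.
For each transient state i, a_i = sum_j P(i->j) * a_j:
  a_2 = 1/4*a_1 + 3/8*a_2 + 3/8*a_3 + 0*a_4
  a_3 = 5/8*a_1 + 1/8*a_2 + 1/8*a_3 + 1/8*a_4

Substituting a_1 = 1 and a_4 = 0, rearrange to (I - Q) a = r where r[i] = P(i -> 1):
  [5/8, -3/8] . (a_2, a_3) = 1/4
  [-1/8, 7/8] . (a_2, a_3) = 5/8

Solving yields:
  a_2 = 29/32
  a_3 = 27/32

Starting state is 2, so the absorption probability is a_2 = 29/32.

Answer: 29/32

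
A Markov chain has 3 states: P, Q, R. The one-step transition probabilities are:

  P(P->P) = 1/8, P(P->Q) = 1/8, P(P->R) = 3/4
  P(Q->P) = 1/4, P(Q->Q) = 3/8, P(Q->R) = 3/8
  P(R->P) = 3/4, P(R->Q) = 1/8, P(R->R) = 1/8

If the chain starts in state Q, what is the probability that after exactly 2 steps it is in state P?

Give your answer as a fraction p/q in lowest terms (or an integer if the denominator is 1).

Answer: 13/32

Derivation:
Computing P^2 by repeated multiplication:
P^1 =
  P: [1/8, 1/8, 3/4]
  Q: [1/4, 3/8, 3/8]
  R: [3/4, 1/8, 1/8]
P^2 =
  P: [39/64, 5/32, 15/64]
  Q: [13/32, 7/32, 3/8]
  R: [7/32, 5/32, 5/8]

(P^2)[Q -> P] = 13/32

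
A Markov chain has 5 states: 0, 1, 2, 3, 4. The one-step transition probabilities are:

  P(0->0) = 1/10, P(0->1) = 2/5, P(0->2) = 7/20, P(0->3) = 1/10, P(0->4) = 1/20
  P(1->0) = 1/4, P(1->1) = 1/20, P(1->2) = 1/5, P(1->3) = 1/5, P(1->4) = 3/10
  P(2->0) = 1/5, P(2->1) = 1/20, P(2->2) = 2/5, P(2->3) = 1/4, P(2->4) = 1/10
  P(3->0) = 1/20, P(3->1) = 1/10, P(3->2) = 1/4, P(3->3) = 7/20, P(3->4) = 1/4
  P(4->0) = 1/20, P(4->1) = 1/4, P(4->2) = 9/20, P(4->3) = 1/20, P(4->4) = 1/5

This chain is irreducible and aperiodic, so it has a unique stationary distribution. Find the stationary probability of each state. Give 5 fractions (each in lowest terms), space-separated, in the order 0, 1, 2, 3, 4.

Answer: 18647/136554 19427/136554 15559/45518 28585/136554 11609/68277

Derivation:
The stationary distribution satisfies pi = pi * P, i.e.:
  pi_0 = 1/10*pi_0 + 1/4*pi_1 + 1/5*pi_2 + 1/20*pi_3 + 1/20*pi_4
  pi_1 = 2/5*pi_0 + 1/20*pi_1 + 1/20*pi_2 + 1/10*pi_3 + 1/4*pi_4
  pi_2 = 7/20*pi_0 + 1/5*pi_1 + 2/5*pi_2 + 1/4*pi_3 + 9/20*pi_4
  pi_3 = 1/10*pi_0 + 1/5*pi_1 + 1/4*pi_2 + 7/20*pi_3 + 1/20*pi_4
  pi_4 = 1/20*pi_0 + 3/10*pi_1 + 1/10*pi_2 + 1/4*pi_3 + 1/5*pi_4
with normalization: pi_0 + pi_1 + pi_2 + pi_3 + pi_4 = 1.

Using the first 4 balance equations plus normalization, the linear system A*pi = b is:
  [-9/10, 1/4, 1/5, 1/20, 1/20] . pi = 0
  [2/5, -19/20, 1/20, 1/10, 1/4] . pi = 0
  [7/20, 1/5, -3/5, 1/4, 9/20] . pi = 0
  [1/10, 1/5, 1/4, -13/20, 1/20] . pi = 0
  [1, 1, 1, 1, 1] . pi = 1

Solving yields:
  pi_0 = 18647/136554
  pi_1 = 19427/136554
  pi_2 = 15559/45518
  pi_3 = 28585/136554
  pi_4 = 11609/68277

Verification (pi * P):
  18647/136554*1/10 + 19427/136554*1/4 + 15559/45518*1/5 + 28585/136554*1/20 + 11609/68277*1/20 = 18647/136554 = pi_0  (ok)
  18647/136554*2/5 + 19427/136554*1/20 + 15559/45518*1/20 + 28585/136554*1/10 + 11609/68277*1/4 = 19427/136554 = pi_1  (ok)
  18647/136554*7/20 + 19427/136554*1/5 + 15559/45518*2/5 + 28585/136554*1/4 + 11609/68277*9/20 = 15559/45518 = pi_2  (ok)
  18647/136554*1/10 + 19427/136554*1/5 + 15559/45518*1/4 + 28585/136554*7/20 + 11609/68277*1/20 = 28585/136554 = pi_3  (ok)
  18647/136554*1/20 + 19427/136554*3/10 + 15559/45518*1/10 + 28585/136554*1/4 + 11609/68277*1/5 = 11609/68277 = pi_4  (ok)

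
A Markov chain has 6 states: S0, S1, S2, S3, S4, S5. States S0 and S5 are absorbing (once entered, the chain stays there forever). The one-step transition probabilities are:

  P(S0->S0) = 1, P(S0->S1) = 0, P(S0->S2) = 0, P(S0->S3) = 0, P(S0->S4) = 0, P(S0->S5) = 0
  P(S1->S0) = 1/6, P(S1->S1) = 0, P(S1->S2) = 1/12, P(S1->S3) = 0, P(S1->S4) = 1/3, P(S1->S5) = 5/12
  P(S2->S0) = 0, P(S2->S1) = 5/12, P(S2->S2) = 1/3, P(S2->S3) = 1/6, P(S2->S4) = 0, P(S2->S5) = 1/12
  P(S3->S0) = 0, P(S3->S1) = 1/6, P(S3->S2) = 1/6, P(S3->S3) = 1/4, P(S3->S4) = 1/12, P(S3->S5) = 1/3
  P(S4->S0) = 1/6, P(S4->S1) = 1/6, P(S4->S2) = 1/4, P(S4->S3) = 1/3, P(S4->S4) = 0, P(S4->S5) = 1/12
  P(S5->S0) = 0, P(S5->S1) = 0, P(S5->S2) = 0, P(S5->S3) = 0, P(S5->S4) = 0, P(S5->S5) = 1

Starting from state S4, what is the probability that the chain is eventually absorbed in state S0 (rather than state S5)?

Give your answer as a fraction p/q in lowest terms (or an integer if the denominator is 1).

Let a_i = P(absorbed in S0 | start in state i).
Boundary conditions: a_S0 = 1, a_S5 = 0.
For each transient state i, a_i = sum_j P(i->j) * a_j:
  a_S1 = 1/6*a_S0 + 0*a_S1 + 1/12*a_S2 + 0*a_S3 + 1/3*a_S4 + 5/12*a_S5
  a_S2 = 0*a_S0 + 5/12*a_S1 + 1/3*a_S2 + 1/6*a_S3 + 0*a_S4 + 1/12*a_S5
  a_S3 = 0*a_S0 + 1/6*a_S1 + 1/6*a_S2 + 1/4*a_S3 + 1/12*a_S4 + 1/3*a_S5
  a_S4 = 1/6*a_S0 + 1/6*a_S1 + 1/4*a_S2 + 1/3*a_S3 + 0*a_S4 + 1/12*a_S5

Substituting a_S0 = 1 and a_S5 = 0, rearrange to (I - Q) a = r where r[i] = P(i -> S0):
  [1, -1/12, 0, -1/3] . (a_S1, a_S2, a_S3, a_S4) = 1/6
  [-5/12, 2/3, -1/6, 0] . (a_S1, a_S2, a_S3, a_S4) = 0
  [-1/6, -1/6, 3/4, -1/12] . (a_S1, a_S2, a_S3, a_S4) = 0
  [-1/6, -1/4, -1/3, 1] . (a_S1, a_S2, a_S3, a_S4) = 1/6

Solving yields:
  a_S1 = 263/902
  a_S2 = 9/41
  a_S3 = 269/1804
  a_S4 = 577/1804

Starting state is S4, so the absorption probability is a_S4 = 577/1804.

Answer: 577/1804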